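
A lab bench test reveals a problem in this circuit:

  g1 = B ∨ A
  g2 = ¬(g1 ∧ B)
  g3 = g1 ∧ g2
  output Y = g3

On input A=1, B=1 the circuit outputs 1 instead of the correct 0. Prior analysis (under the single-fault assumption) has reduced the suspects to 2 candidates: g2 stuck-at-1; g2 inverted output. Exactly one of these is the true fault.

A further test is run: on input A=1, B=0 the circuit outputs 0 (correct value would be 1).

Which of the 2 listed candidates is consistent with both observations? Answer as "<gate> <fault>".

g2 inverted output

Evaluate each candidate on input A=1, B=0:
  g2 stuck-at-1: g1=1, g2=1 [stuck-at-1], g3=1 → 1 — eliminated
  g2 inverted output: g1=1, g2=0 [inverted output], g3=0 → 0 — matches
Only g2 inverted output reproduces the observed 0.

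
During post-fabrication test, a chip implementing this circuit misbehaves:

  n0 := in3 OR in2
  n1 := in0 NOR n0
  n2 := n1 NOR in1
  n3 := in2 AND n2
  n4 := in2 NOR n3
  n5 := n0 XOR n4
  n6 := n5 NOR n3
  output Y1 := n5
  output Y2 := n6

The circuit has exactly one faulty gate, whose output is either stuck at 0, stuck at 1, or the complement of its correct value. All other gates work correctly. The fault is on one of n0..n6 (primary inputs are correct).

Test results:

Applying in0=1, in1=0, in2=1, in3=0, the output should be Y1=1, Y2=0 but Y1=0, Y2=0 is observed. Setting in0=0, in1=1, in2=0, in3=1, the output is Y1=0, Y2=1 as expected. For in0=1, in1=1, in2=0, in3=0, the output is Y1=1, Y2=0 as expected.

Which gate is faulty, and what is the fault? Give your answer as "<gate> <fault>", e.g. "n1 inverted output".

Fault-free values for test 1 (in0=1, in1=0, in2=1, in3=0): n0=1, n1=0, n2=1, n3=1, n4=0, n5=1, n6=0, giving Y1=1, Y2=0. Observed Y1=0, Y2=0.
Test 1: faults giving observed Y1=0, Y2=0 are {n0 stuck-at-0, n0 inverted output, n4 stuck-at-1, n4 inverted output, n5 stuck-at-0, n5 inverted output}.
Test 2 (in0=0, in1=1, in2=0, in3=1): fault-free n0=1, n1=0, n2=0, n3=0, n4=1, n5=0, n6=1 → Y1=0, Y2=1; observed Y1=0, Y2=1. Eliminates n0 stuck-at-0, n0 inverted output, n4 inverted output, n5 inverted output.
Test 3 (in0=1, in1=1, in2=0, in3=0): fault-free n0=0, n1=0, n2=0, n3=0, n4=1, n5=1, n6=0 → Y1=1, Y2=0; observed Y1=1, Y2=0. Eliminates n5 stuck-at-0.
Only n4 stuck-at-1 is consistent with every test.

n4 stuck-at-1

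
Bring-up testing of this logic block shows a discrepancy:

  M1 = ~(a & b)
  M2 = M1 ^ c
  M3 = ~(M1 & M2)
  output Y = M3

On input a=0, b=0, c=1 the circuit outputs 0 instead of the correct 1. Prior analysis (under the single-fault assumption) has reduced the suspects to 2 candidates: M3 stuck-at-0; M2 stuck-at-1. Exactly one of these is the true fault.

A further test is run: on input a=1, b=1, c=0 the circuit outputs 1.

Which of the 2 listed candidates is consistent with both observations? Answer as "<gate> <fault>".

M2 stuck-at-1

Evaluate each candidate on input a=1, b=1, c=0:
  M3 stuck-at-0: M1=0, M2=0, M3=0 [stuck-at-0] → 0 — eliminated
  M2 stuck-at-1: M1=0, M2=1 [stuck-at-1], M3=1 → 1 — matches
Only M2 stuck-at-1 reproduces the observed 1.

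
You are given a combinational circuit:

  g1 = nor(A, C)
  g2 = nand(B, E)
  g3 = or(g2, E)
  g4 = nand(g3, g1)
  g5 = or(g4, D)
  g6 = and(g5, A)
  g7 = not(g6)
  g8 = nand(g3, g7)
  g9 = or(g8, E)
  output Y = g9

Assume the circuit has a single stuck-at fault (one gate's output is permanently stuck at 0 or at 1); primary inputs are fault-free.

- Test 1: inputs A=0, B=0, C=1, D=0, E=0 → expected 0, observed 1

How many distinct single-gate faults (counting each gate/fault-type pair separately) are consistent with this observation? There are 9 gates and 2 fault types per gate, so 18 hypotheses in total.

6

Fault-free: g1=0, g2=1, g3=1, g4=1, g5=1, g6=0, g7=1, g8=0, g9=0 → 0. Observed 1.
  g1: none of the 2 fault types match ✗
  g2: stuck-at-0 ✓; others ✗
  g3: stuck-at-0 ✓; others ✗
  g4: none of the 2 fault types match ✗
  g5: none of the 2 fault types match ✗
  g6: stuck-at-1 ✓; others ✗
  g7: stuck-at-0 ✓; others ✗
  g8: stuck-at-1 ✓; others ✗
  g9: stuck-at-1 ✓; others ✗
Consistent faults: {g2 stuck-at-0, g3 stuck-at-0, g6 stuck-at-1, g7 stuck-at-0, g8 stuck-at-1, g9 stuck-at-1} — 6 in all.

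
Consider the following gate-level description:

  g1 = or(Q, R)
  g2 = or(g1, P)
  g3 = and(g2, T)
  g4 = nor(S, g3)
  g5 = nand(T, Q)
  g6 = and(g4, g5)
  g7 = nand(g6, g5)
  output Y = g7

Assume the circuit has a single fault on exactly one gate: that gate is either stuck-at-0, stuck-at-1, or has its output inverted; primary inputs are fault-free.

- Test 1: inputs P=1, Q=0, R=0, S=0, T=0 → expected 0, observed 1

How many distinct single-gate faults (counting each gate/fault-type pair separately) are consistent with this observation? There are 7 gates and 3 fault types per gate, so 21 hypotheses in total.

10

Fault-free: g1=0, g2=1, g3=0, g4=1, g5=1, g6=1, g7=0 → 0. Observed 1.
  g1: none of the 3 fault types match ✗
  g2: none of the 3 fault types match ✗
  g3: stuck-at-1, inverted output ✓; others ✗
  g4: stuck-at-0, inverted output ✓; others ✗
  g5: stuck-at-0, inverted output ✓; others ✗
  g6: stuck-at-0, inverted output ✓; others ✗
  g7: stuck-at-1, inverted output ✓; others ✗
Consistent faults: {g3 stuck-at-1, g3 inverted output, g4 stuck-at-0, g4 inverted output, g5 stuck-at-0, g5 inverted output, g6 stuck-at-0, g6 inverted output, g7 stuck-at-1, g7 inverted output} — 10 in all.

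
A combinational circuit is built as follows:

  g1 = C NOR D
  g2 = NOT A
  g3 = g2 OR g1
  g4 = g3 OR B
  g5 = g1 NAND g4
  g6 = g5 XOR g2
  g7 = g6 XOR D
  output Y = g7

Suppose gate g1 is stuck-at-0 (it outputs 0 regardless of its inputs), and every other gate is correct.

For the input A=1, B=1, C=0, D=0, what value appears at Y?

Propagate with g1 forced: g1=0 [stuck-at-0], g2=0, g3=0, g4=1, g5=1, g6=1, g7=1.
So Y = 1. (Without the fault it would be 0.)

1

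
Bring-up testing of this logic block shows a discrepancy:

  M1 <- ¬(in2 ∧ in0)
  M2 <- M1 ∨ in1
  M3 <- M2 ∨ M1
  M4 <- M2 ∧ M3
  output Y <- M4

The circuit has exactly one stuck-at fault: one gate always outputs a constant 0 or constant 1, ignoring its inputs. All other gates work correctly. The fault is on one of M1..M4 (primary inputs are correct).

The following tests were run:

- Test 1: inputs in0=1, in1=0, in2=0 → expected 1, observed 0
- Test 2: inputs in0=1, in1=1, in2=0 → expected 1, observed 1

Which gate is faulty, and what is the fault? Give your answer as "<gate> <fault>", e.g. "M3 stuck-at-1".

M1 stuck-at-0

Fault-free values for test 1 (in0=1, in1=0, in2=0): M1=1, M2=1, M3=1, M4=1, giving Y=1. Observed 0.
Test 1: faults giving observed 0 are {M1 stuck-at-0, M2 stuck-at-0, M3 stuck-at-0, M4 stuck-at-0}.
Test 2 (in0=1, in1=1, in2=0): fault-free M1=1, M2=1, M3=1, M4=1 → 1; observed 1. Eliminates M2 stuck-at-0, M3 stuck-at-0, M4 stuck-at-0.
Only M1 stuck-at-0 is consistent with every test.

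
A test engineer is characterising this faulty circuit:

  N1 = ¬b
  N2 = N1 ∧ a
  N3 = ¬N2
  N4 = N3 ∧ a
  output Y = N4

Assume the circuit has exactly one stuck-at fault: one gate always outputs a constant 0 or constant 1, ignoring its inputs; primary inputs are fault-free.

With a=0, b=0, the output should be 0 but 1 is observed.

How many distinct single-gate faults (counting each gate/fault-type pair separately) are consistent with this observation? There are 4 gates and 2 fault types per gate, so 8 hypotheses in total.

Fault-free: N1=1, N2=0, N3=1, N4=0 → 0. Observed 1.
  N1 stuck-at-0: output 0 ✗
  N1 stuck-at-1: output 0 ✗
  N2 stuck-at-0: output 0 ✗
  N2 stuck-at-1: output 0 ✗
  N3 stuck-at-0: output 0 ✗
  N3 stuck-at-1: output 0 ✗
  N4 stuck-at-0: output 0 ✗
  N4 stuck-at-1: output 1 ✓
Consistent faults: {N4 stuck-at-1} — 1 in all.

1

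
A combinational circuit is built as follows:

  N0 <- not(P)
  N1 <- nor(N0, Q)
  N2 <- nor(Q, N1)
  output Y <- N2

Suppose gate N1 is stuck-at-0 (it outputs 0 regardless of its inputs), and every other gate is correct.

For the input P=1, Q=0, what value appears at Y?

1

Propagate with N1 forced: N0=0, N1=0 [stuck-at-0], N2=1.
So Y = 1. (Without the fault it would be 0.)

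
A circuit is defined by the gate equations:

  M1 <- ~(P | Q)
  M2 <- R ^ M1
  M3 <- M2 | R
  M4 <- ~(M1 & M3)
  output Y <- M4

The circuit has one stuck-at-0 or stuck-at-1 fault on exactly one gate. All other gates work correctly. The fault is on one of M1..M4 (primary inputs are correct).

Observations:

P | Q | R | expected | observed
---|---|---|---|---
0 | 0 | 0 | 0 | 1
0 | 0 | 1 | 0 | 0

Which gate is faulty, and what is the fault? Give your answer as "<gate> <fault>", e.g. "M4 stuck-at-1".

M2 stuck-at-0

Fault-free values for test 1 (P=0, Q=0, R=0): M1=1, M2=1, M3=1, M4=0, giving Y=0. Observed 1.
Test 1: faults giving observed 1 are {M1 stuck-at-0, M2 stuck-at-0, M3 stuck-at-0, M4 stuck-at-1}.
Test 2 (P=0, Q=0, R=1): fault-free M1=1, M2=0, M3=1, M4=0 → 0; observed 0. Eliminates M1 stuck-at-0, M3 stuck-at-0, M4 stuck-at-1.
Only M2 stuck-at-0 is consistent with every test.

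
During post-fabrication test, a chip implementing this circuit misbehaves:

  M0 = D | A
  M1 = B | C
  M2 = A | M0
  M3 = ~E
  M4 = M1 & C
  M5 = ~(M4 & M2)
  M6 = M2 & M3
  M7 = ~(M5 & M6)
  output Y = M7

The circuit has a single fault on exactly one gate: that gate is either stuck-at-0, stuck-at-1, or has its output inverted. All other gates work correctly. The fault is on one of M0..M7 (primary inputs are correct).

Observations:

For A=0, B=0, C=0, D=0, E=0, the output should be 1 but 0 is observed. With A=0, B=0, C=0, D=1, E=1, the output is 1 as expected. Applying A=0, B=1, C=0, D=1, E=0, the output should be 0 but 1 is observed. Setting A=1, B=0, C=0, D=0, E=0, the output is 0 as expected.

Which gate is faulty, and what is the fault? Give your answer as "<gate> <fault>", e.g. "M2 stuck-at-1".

Fault-free values for test 1 (A=0, B=0, C=0, D=0, E=0): M0=0, M1=0, M2=0, M3=1, M4=0, M5=1, M6=0, M7=1, giving Y=1. Observed 0.
Test 1: faults giving observed 0 are {M0 stuck-at-1, M0 inverted output, M2 stuck-at-1, M2 inverted output, M6 stuck-at-1, M6 inverted output, M7 stuck-at-0, M7 inverted output}.
Test 2 (A=0, B=0, C=0, D=1, E=1): fault-free M0=1, M1=0, M2=1, M3=0, M4=0, M5=1, M6=0, M7=1 → 1; observed 1. Eliminates M6 stuck-at-1, M6 inverted output, M7 stuck-at-0, M7 inverted output.
Test 3 (A=0, B=1, C=0, D=1, E=0): fault-free M0=1, M1=1, M2=1, M3=1, M4=0, M5=1, M6=1, M7=0 → 0; observed 1. Eliminates M0 stuck-at-1, M2 stuck-at-1.
Test 4 (A=1, B=0, C=0, D=0, E=0): fault-free M0=1, M1=0, M2=1, M3=1, M4=0, M5=1, M6=1, M7=0 → 0; observed 0. Eliminates M2 inverted output.
Only M0 inverted output is consistent with every test.

M0 inverted output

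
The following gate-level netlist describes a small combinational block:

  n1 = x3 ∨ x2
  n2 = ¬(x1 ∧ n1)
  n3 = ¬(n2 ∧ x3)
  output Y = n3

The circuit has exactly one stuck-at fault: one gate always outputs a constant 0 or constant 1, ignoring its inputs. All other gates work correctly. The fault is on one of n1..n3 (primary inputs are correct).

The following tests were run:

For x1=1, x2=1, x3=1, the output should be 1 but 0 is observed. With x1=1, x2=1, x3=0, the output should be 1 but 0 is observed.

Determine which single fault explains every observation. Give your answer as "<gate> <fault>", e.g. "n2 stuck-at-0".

Fault-free values for test 1 (x1=1, x2=1, x3=1): n1=1, n2=0, n3=1, giving Y=1. Observed 0.
Test 1: faults giving observed 0 are {n1 stuck-at-0, n2 stuck-at-1, n3 stuck-at-0}.
Test 2 (x1=1, x2=1, x3=0): fault-free n1=1, n2=0, n3=1 → 1; observed 0. Eliminates n1 stuck-at-0, n2 stuck-at-1.
Only n3 stuck-at-0 is consistent with every test.

n3 stuck-at-0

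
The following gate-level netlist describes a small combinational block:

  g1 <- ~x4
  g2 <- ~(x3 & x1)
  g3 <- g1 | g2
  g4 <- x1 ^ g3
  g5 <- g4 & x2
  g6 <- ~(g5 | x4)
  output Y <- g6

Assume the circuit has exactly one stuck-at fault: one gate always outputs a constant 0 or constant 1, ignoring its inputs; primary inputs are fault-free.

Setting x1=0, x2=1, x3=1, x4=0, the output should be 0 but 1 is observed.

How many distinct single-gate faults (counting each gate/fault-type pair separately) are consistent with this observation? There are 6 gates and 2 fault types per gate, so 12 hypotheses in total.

Fault-free: g1=1, g2=1, g3=1, g4=1, g5=1, g6=0 → 0. Observed 1.
  g1 stuck-at-0: output 0 ✗
  g1 stuck-at-1: output 0 ✗
  g2 stuck-at-0: output 0 ✗
  g2 stuck-at-1: output 0 ✗
  g3 stuck-at-0: output 1 ✓
  g3 stuck-at-1: output 0 ✗
  g4 stuck-at-0: output 1 ✓
  g4 stuck-at-1: output 0 ✗
  g5 stuck-at-0: output 1 ✓
  g5 stuck-at-1: output 0 ✗
  g6 stuck-at-0: output 0 ✗
  g6 stuck-at-1: output 1 ✓
Consistent faults: {g3 stuck-at-0, g4 stuck-at-0, g5 stuck-at-0, g6 stuck-at-1} — 4 in all.

4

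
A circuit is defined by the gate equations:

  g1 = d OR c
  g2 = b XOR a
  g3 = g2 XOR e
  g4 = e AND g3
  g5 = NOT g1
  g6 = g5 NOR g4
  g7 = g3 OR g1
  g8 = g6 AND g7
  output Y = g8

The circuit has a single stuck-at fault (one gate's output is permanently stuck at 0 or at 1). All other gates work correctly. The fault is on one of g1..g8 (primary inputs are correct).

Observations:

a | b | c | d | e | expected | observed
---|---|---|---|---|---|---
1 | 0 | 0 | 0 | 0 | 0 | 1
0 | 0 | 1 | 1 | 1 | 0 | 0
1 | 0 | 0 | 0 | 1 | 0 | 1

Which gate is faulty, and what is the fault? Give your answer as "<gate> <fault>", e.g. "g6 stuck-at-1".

g1 stuck-at-1

Fault-free values for test 1 (a=1, b=0, c=0, d=0, e=0): g1=0, g2=1, g3=1, g4=0, g5=1, g6=0, g7=1, g8=0, giving Y=0. Observed 1.
Test 1: faults giving observed 1 are {g1 stuck-at-1, g5 stuck-at-0, g6 stuck-at-1, g8 stuck-at-1}.
Test 2 (a=0, b=0, c=1, d=1, e=1): fault-free g1=1, g2=0, g3=1, g4=1, g5=0, g6=0, g7=1, g8=0 → 0; observed 0. Eliminates g6 stuck-at-1, g8 stuck-at-1.
Test 3 (a=1, b=0, c=0, d=0, e=1): fault-free g1=0, g2=1, g3=0, g4=0, g5=1, g6=0, g7=0, g8=0 → 0; observed 1. Eliminates g5 stuck-at-0.
Only g1 stuck-at-1 is consistent with every test.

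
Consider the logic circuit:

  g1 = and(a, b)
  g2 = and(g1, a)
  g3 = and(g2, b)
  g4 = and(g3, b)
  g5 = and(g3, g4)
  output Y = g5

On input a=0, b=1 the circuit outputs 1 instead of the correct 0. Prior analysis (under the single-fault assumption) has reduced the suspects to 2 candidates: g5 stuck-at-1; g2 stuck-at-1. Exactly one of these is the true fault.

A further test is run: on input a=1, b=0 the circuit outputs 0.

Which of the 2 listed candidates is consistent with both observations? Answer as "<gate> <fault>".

Evaluate each candidate on input a=1, b=0:
  g5 stuck-at-1: g1=0, g2=0, g3=0, g4=0, g5=1 [stuck-at-1] → 1 — eliminated
  g2 stuck-at-1: g1=0, g2=1 [stuck-at-1], g3=0, g4=0, g5=0 → 0 — matches
Only g2 stuck-at-1 reproduces the observed 0.

g2 stuck-at-1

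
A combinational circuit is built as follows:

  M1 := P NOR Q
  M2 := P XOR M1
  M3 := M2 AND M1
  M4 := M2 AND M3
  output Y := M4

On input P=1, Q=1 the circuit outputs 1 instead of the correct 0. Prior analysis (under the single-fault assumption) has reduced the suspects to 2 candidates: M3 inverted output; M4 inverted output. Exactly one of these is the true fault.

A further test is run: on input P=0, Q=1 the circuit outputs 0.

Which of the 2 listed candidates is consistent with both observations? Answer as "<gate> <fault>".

M3 inverted output

Evaluate each candidate on input P=0, Q=1:
  M3 inverted output: M1=0, M2=0, M3=1 [inverted output], M4=0 → 0 — matches
  M4 inverted output: M1=0, M2=0, M3=0, M4=1 [inverted output] → 1 — eliminated
Only M3 inverted output reproduces the observed 0.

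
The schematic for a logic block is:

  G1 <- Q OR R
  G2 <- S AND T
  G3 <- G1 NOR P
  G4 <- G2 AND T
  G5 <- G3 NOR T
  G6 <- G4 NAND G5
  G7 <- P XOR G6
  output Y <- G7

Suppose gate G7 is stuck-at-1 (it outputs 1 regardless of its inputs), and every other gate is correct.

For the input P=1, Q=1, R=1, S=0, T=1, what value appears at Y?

1

Propagate with G7 forced: G1=1, G2=0, G3=0, G4=0, G5=0, G6=1, G7=1 [stuck-at-1].
So Y = 1. (Without the fault it would be 0.)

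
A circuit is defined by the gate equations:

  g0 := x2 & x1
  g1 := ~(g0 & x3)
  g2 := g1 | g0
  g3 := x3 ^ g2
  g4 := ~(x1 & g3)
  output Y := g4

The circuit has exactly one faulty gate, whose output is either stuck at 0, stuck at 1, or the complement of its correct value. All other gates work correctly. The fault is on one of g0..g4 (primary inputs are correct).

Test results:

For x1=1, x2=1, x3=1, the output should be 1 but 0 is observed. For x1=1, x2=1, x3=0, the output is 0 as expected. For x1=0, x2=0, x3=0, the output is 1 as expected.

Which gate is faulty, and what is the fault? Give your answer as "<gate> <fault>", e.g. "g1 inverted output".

g3 stuck-at-1

Fault-free values for test 1 (x1=1, x2=1, x3=1): g0=1, g1=0, g2=1, g3=0, g4=1, giving Y=1. Observed 0.
Test 1: faults giving observed 0 are {g2 stuck-at-0, g2 inverted output, g3 stuck-at-1, g3 inverted output, g4 stuck-at-0, g4 inverted output}.
Test 2 (x1=1, x2=1, x3=0): fault-free g0=1, g1=1, g2=1, g3=1, g4=0 → 0; observed 0. Eliminates g2 stuck-at-0, g2 inverted output, g3 inverted output, g4 inverted output.
Test 3 (x1=0, x2=0, x3=0): fault-free g0=0, g1=1, g2=1, g3=1, g4=1 → 1; observed 1. Eliminates g4 stuck-at-0.
Only g3 stuck-at-1 is consistent with every test.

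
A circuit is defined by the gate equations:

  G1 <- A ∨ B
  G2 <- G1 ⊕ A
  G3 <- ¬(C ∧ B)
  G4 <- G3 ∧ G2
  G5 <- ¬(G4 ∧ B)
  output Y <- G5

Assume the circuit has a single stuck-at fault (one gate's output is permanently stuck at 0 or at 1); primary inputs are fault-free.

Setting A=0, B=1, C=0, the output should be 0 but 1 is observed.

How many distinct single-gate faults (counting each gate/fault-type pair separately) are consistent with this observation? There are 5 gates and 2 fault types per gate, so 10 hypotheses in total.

5

Fault-free: G1=1, G2=1, G3=1, G4=1, G5=0 → 0. Observed 1.
  G1 stuck-at-0: output 1 ✓
  G1 stuck-at-1: output 0 ✗
  G2 stuck-at-0: output 1 ✓
  G2 stuck-at-1: output 0 ✗
  G3 stuck-at-0: output 1 ✓
  G3 stuck-at-1: output 0 ✗
  G4 stuck-at-0: output 1 ✓
  G4 stuck-at-1: output 0 ✗
  G5 stuck-at-0: output 0 ✗
  G5 stuck-at-1: output 1 ✓
Consistent faults: {G1 stuck-at-0, G2 stuck-at-0, G3 stuck-at-0, G4 stuck-at-0, G5 stuck-at-1} — 5 in all.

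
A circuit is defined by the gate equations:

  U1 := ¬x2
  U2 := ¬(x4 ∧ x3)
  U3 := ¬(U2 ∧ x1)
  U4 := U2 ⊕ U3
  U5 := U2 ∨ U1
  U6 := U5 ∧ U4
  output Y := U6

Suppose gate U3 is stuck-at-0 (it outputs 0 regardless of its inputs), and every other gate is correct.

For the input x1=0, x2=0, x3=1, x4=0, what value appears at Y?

1

Propagate with U3 forced: U1=1, U2=1, U3=0 [stuck-at-0], U4=1, U5=1, U6=1.
So Y = 1. (Without the fault it would be 0.)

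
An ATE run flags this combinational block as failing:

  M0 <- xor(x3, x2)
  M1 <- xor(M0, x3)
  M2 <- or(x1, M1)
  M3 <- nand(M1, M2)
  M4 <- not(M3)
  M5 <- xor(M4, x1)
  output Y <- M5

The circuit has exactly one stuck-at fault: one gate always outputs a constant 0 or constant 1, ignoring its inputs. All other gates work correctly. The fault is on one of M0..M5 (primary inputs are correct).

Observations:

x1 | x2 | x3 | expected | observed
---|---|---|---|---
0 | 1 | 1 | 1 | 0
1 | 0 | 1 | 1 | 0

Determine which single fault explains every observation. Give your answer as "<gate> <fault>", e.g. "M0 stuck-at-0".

Fault-free values for test 1 (x1=0, x2=1, x3=1): M0=0, M1=1, M2=1, M3=0, M4=1, M5=1, giving Y=1. Observed 0.
Test 1: faults giving observed 0 are {M0 stuck-at-1, M1 stuck-at-0, M2 stuck-at-0, M3 stuck-at-1, M4 stuck-at-0, M5 stuck-at-0}.
Test 2 (x1=1, x2=0, x3=1): fault-free M0=1, M1=0, M2=1, M3=1, M4=0, M5=1 → 1; observed 0. Eliminates M0 stuck-at-1, M1 stuck-at-0, M2 stuck-at-0, M3 stuck-at-1, M4 stuck-at-0.
Only M5 stuck-at-0 is consistent with every test.

M5 stuck-at-0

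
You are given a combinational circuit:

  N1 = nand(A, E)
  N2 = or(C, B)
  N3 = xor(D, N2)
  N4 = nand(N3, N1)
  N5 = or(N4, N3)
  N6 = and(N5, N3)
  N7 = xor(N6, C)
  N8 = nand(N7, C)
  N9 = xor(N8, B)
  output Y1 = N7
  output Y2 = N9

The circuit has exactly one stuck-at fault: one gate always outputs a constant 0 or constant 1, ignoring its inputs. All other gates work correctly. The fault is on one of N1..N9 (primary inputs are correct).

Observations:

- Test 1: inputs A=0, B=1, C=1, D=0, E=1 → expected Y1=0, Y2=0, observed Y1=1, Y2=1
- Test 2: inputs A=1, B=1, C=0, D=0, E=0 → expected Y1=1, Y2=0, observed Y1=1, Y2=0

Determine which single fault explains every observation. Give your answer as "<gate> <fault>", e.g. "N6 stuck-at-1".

N7 stuck-at-1

Fault-free values for test 1 (A=0, B=1, C=1, D=0, E=1): N1=1, N2=1, N3=1, N4=0, N5=1, N6=1, N7=0, N8=1, N9=0, giving Y1=0, Y2=0. Observed Y1=1, Y2=1.
Test 1: faults giving observed Y1=1, Y2=1 are {N2 stuck-at-0, N3 stuck-at-0, N5 stuck-at-0, N6 stuck-at-0, N7 stuck-at-1}.
Test 2 (A=1, B=1, C=0, D=0, E=0): fault-free N1=1, N2=1, N3=1, N4=0, N5=1, N6=1, N7=1, N8=1, N9=0 → Y1=1, Y2=0; observed Y1=1, Y2=0. Eliminates N2 stuck-at-0, N3 stuck-at-0, N5 stuck-at-0, N6 stuck-at-0.
Only N7 stuck-at-1 is consistent with every test.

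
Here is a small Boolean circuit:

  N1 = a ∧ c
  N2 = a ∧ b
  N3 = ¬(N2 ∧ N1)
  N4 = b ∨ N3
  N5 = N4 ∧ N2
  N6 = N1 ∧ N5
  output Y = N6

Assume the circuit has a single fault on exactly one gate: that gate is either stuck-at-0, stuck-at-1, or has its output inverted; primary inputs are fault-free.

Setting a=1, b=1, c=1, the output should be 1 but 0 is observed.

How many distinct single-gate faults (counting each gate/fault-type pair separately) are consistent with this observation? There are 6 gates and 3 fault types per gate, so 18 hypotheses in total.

Fault-free: N1=1, N2=1, N3=0, N4=1, N5=1, N6=1 → 1. Observed 0.
  N1: stuck-at-0, inverted output ✓; others ✗
  N2: stuck-at-0, inverted output ✓; others ✗
  N3: none of the 3 fault types match ✗
  N4: stuck-at-0, inverted output ✓; others ✗
  N5: stuck-at-0, inverted output ✓; others ✗
  N6: stuck-at-0, inverted output ✓; others ✗
Consistent faults: {N1 stuck-at-0, N1 inverted output, N2 stuck-at-0, N2 inverted output, N4 stuck-at-0, N4 inverted output, N5 stuck-at-0, N5 inverted output, N6 stuck-at-0, N6 inverted output} — 10 in all.

10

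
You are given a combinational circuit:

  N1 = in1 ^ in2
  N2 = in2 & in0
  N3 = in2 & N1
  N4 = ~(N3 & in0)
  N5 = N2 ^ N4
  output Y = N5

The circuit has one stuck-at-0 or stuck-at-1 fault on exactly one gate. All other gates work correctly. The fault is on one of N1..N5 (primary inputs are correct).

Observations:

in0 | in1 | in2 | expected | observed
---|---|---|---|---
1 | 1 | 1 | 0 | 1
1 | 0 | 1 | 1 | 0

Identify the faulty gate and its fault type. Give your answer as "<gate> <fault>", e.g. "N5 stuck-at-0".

N2 stuck-at-0

Fault-free values for test 1 (in0=1, in1=1, in2=1): N1=0, N2=1, N3=0, N4=1, N5=0, giving Y=0. Observed 1.
Test 1: faults giving observed 1 are {N1 stuck-at-1, N2 stuck-at-0, N3 stuck-at-1, N4 stuck-at-0, N5 stuck-at-1}.
Test 2 (in0=1, in1=0, in2=1): fault-free N1=1, N2=1, N3=1, N4=0, N5=1 → 1; observed 0. Eliminates N1 stuck-at-1, N3 stuck-at-1, N4 stuck-at-0, N5 stuck-at-1.
Only N2 stuck-at-0 is consistent with every test.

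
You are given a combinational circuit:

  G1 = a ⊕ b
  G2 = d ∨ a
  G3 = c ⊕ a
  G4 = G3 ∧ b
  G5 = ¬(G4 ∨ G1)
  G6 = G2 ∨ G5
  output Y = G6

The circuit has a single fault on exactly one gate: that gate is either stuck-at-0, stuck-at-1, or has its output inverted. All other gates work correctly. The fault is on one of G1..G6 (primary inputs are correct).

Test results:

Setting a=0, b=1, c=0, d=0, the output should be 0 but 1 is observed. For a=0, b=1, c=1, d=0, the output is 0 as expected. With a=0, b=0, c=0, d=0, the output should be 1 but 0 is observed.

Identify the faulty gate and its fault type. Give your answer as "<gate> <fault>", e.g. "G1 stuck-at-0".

G1 inverted output

Fault-free values for test 1 (a=0, b=1, c=0, d=0): G1=1, G2=0, G3=0, G4=0, G5=0, G6=0, giving Y=0. Observed 1.
Test 1: faults giving observed 1 are {G1 stuck-at-0, G1 inverted output, G2 stuck-at-1, G2 inverted output, G5 stuck-at-1, G5 inverted output, G6 stuck-at-1, G6 inverted output}.
Test 2 (a=0, b=1, c=1, d=0): fault-free G1=1, G2=0, G3=1, G4=1, G5=0, G6=0 → 0; observed 0. Eliminates G2 stuck-at-1, G2 inverted output, G5 stuck-at-1, G5 inverted output, G6 stuck-at-1, G6 inverted output.
Test 3 (a=0, b=0, c=0, d=0): fault-free G1=0, G2=0, G3=0, G4=0, G5=1, G6=1 → 1; observed 0. Eliminates G1 stuck-at-0.
Only G1 inverted output is consistent with every test.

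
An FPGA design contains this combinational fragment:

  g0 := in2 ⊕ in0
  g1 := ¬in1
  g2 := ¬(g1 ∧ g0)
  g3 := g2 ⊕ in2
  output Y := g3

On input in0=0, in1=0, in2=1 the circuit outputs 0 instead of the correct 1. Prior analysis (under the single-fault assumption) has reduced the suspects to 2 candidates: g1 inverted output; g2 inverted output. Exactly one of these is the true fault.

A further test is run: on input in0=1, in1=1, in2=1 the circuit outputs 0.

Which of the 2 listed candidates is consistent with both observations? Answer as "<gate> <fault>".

Evaluate each candidate on input in0=1, in1=1, in2=1:
  g1 inverted output: g0=0, g1=1 [inverted output], g2=1, g3=0 → 0 — matches
  g2 inverted output: g0=0, g1=0, g2=0 [inverted output], g3=1 → 1 — eliminated
Only g1 inverted output reproduces the observed 0.

g1 inverted output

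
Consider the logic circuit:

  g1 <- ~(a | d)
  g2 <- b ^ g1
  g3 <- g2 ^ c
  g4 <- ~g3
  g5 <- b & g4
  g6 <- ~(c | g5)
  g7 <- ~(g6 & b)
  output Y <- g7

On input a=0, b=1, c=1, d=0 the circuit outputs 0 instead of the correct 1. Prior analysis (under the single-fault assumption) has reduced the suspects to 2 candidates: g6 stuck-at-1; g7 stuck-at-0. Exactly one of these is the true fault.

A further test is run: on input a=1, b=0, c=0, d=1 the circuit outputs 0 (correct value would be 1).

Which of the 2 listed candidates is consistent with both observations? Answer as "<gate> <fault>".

Evaluate each candidate on input a=1, b=0, c=0, d=1:
  g6 stuck-at-1: g1=0, g2=0, g3=0, g4=1, g5=0, g6=1 [stuck-at-1], g7=1 → 1 — eliminated
  g7 stuck-at-0: g1=0, g2=0, g3=0, g4=1, g5=0, g6=1, g7=0 [stuck-at-0] → 0 — matches
Only g7 stuck-at-0 reproduces the observed 0.

g7 stuck-at-0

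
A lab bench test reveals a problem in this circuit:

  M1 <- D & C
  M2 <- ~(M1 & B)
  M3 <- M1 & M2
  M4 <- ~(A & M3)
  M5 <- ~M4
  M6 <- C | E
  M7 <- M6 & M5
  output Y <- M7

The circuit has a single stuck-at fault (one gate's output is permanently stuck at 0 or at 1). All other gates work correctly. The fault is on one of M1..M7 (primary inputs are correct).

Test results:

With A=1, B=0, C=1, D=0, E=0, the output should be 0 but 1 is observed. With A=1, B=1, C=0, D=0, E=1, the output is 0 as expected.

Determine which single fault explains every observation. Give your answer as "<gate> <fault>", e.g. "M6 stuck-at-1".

M1 stuck-at-1

Fault-free values for test 1 (A=1, B=0, C=1, D=0, E=0): M1=0, M2=1, M3=0, M4=1, M5=0, M6=1, M7=0, giving Y=0. Observed 1.
Test 1: faults giving observed 1 are {M1 stuck-at-1, M3 stuck-at-1, M4 stuck-at-0, M5 stuck-at-1, M7 stuck-at-1}.
Test 2 (A=1, B=1, C=0, D=0, E=1): fault-free M1=0, M2=1, M3=0, M4=1, M5=0, M6=1, M7=0 → 0; observed 0. Eliminates M3 stuck-at-1, M4 stuck-at-0, M5 stuck-at-1, M7 stuck-at-1.
Only M1 stuck-at-1 is consistent with every test.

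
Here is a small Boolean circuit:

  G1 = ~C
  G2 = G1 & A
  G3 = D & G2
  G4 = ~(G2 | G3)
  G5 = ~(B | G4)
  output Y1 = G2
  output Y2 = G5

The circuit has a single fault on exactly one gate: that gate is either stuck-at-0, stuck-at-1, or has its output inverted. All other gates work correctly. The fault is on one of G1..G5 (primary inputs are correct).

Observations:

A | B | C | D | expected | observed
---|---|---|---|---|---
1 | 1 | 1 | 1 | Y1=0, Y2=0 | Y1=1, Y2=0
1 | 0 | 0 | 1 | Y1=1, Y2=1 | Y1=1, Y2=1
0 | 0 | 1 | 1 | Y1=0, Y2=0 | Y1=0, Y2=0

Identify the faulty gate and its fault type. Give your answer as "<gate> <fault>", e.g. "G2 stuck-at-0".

G1 stuck-at-1

Fault-free values for test 1 (A=1, B=1, C=1, D=1): G1=0, G2=0, G3=0, G4=1, G5=0, giving Y1=0, Y2=0. Observed Y1=1, Y2=0.
Test 1: faults giving observed Y1=1, Y2=0 are {G1 stuck-at-1, G1 inverted output, G2 stuck-at-1, G2 inverted output}.
Test 2 (A=1, B=0, C=0, D=1): fault-free G1=1, G2=1, G3=1, G4=0, G5=1 → Y1=1, Y2=1; observed Y1=1, Y2=1. Eliminates G1 inverted output, G2 inverted output.
Test 3 (A=0, B=0, C=1, D=1): fault-free G1=0, G2=0, G3=0, G4=1, G5=0 → Y1=0, Y2=0; observed Y1=0, Y2=0. Eliminates G2 stuck-at-1.
Only G1 stuck-at-1 is consistent with every test.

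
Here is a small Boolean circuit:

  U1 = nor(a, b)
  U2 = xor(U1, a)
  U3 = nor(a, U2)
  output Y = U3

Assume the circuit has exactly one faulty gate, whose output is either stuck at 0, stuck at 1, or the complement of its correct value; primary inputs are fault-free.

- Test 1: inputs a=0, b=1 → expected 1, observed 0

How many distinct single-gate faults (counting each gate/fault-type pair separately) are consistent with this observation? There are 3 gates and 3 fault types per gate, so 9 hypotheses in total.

6

Fault-free: U1=0, U2=0, U3=1 → 1. Observed 0.
  U1 stuck-at-0: output 1 ✗
  U1 stuck-at-1: output 0 ✓
  U1 inverted output: output 0 ✓
  U2 stuck-at-0: output 1 ✗
  U2 stuck-at-1: output 0 ✓
  U2 inverted output: output 0 ✓
  U3 stuck-at-0: output 0 ✓
  U3 stuck-at-1: output 1 ✗
  U3 inverted output: output 0 ✓
Consistent faults: {U1 stuck-at-1, U1 inverted output, U2 stuck-at-1, U2 inverted output, U3 stuck-at-0, U3 inverted output} — 6 in all.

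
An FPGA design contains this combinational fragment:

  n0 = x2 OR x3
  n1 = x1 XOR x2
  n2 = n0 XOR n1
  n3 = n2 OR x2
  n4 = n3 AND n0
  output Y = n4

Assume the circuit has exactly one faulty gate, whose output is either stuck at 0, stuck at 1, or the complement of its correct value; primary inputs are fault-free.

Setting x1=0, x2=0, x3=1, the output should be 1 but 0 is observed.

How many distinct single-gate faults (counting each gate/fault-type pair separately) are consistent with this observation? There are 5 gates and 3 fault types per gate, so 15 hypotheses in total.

10

Fault-free: n0=1, n1=0, n2=1, n3=1, n4=1 → 1. Observed 0.
  n0: stuck-at-0, inverted output ✓; others ✗
  n1: stuck-at-1, inverted output ✓; others ✗
  n2: stuck-at-0, inverted output ✓; others ✗
  n3: stuck-at-0, inverted output ✓; others ✗
  n4: stuck-at-0, inverted output ✓; others ✗
Consistent faults: {n0 stuck-at-0, n0 inverted output, n1 stuck-at-1, n1 inverted output, n2 stuck-at-0, n2 inverted output, n3 stuck-at-0, n3 inverted output, n4 stuck-at-0, n4 inverted output} — 10 in all.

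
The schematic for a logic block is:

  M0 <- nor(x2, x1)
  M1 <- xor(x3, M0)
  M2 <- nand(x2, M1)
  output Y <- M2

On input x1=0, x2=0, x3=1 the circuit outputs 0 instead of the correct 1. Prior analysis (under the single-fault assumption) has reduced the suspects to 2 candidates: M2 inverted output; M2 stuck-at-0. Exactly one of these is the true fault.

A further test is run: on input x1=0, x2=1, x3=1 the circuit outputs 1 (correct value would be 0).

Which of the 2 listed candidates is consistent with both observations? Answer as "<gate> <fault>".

Evaluate each candidate on input x1=0, x2=1, x3=1:
  M2 inverted output: M0=0, M1=1, M2=1 [inverted output] → 1 — matches
  M2 stuck-at-0: M0=0, M1=1, M2=0 [stuck-at-0] → 0 — eliminated
Only M2 inverted output reproduces the observed 1.

M2 inverted output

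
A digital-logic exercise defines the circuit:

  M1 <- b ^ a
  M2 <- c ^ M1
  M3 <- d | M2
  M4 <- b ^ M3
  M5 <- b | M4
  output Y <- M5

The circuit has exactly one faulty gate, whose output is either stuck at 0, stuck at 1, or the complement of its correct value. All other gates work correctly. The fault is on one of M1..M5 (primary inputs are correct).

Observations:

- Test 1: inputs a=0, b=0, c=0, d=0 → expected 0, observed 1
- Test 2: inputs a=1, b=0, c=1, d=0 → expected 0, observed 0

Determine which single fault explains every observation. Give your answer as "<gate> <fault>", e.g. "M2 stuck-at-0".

Fault-free values for test 1 (a=0, b=0, c=0, d=0): M1=0, M2=0, M3=0, M4=0, M5=0, giving Y=0. Observed 1.
Test 1: faults giving observed 1 are {M1 stuck-at-1, M1 inverted output, M2 stuck-at-1, M2 inverted output, M3 stuck-at-1, M3 inverted output, M4 stuck-at-1, M4 inverted output, M5 stuck-at-1, M5 inverted output}.
Test 2 (a=1, b=0, c=1, d=0): fault-free M1=1, M2=0, M3=0, M4=0, M5=0 → 0; observed 0. Eliminates M1 inverted output, M2 stuck-at-1, M2 inverted output, M3 stuck-at-1, M3 inverted output, M4 stuck-at-1, M4 inverted output, M5 stuck-at-1, M5 inverted output.
Only M1 stuck-at-1 is consistent with every test.

M1 stuck-at-1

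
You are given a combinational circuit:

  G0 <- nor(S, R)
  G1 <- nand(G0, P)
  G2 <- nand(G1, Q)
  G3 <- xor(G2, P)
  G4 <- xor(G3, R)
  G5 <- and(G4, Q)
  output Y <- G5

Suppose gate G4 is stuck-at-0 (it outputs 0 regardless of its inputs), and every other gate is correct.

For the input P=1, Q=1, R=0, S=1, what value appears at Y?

Propagate with G4 forced: G0=0, G1=1, G2=0, G3=1, G4=0 [stuck-at-0], G5=0.
So Y = 0. (Without the fault it would be 1.)

0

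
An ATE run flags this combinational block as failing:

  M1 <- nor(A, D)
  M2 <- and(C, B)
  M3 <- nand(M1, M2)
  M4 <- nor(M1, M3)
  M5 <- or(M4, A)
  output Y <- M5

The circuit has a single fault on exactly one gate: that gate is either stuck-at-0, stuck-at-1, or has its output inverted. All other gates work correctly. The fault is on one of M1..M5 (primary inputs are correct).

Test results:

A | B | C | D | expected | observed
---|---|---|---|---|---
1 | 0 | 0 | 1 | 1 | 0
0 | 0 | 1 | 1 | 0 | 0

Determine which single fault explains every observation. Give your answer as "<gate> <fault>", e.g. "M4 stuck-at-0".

Fault-free values for test 1 (A=1, B=0, C=0, D=1): M1=0, M2=0, M3=1, M4=0, M5=1, giving Y=1. Observed 0.
Test 1: faults giving observed 0 are {M5 stuck-at-0, M5 inverted output}.
Test 2 (A=0, B=0, C=1, D=1): fault-free M1=0, M2=0, M3=1, M4=0, M5=0 → 0; observed 0. Eliminates M5 inverted output.
Only M5 stuck-at-0 is consistent with every test.

M5 stuck-at-0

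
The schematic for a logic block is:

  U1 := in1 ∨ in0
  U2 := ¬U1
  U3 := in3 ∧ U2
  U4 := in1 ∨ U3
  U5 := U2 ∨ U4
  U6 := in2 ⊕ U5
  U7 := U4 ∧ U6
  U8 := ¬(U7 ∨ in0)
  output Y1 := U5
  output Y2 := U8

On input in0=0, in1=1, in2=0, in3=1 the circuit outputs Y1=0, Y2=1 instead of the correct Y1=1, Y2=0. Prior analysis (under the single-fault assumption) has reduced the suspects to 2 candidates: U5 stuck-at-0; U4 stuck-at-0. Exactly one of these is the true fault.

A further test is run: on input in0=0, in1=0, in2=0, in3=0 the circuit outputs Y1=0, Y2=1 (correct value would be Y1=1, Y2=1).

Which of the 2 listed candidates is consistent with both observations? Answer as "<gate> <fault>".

Evaluate each candidate on input in0=0, in1=0, in2=0, in3=0:
  U5 stuck-at-0: U1=0, U2=1, U3=0, U4=0, U5=0 [stuck-at-0], U6=0, U7=0, U8=1 → Y1=0, Y2=1 — matches
  U4 stuck-at-0: U1=0, U2=1, U3=0, U4=0 [stuck-at-0], U5=1, U6=1, U7=0, U8=1 → Y1=1, Y2=1 — eliminated
Only U5 stuck-at-0 reproduces the observed Y1=0, Y2=1.

U5 stuck-at-0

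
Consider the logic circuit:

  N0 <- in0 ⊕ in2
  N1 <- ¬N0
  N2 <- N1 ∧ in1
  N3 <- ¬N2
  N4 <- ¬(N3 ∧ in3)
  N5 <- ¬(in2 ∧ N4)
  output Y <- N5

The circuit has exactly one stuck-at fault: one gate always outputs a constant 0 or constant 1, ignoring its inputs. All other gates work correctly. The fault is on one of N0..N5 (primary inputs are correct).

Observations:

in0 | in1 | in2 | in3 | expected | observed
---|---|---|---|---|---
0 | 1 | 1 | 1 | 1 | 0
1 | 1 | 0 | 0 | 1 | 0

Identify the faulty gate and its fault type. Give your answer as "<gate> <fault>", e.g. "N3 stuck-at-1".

Fault-free values for test 1 (in0=0, in1=1, in2=1, in3=1): N0=1, N1=0, N2=0, N3=1, N4=0, N5=1, giving Y=1. Observed 0.
Test 1: faults giving observed 0 are {N0 stuck-at-0, N1 stuck-at-1, N2 stuck-at-1, N3 stuck-at-0, N4 stuck-at-1, N5 stuck-at-0}.
Test 2 (in0=1, in1=1, in2=0, in3=0): fault-free N0=1, N1=0, N2=0, N3=1, N4=1, N5=1 → 1; observed 0. Eliminates N0 stuck-at-0, N1 stuck-at-1, N2 stuck-at-1, N3 stuck-at-0, N4 stuck-at-1.
Only N5 stuck-at-0 is consistent with every test.

N5 stuck-at-0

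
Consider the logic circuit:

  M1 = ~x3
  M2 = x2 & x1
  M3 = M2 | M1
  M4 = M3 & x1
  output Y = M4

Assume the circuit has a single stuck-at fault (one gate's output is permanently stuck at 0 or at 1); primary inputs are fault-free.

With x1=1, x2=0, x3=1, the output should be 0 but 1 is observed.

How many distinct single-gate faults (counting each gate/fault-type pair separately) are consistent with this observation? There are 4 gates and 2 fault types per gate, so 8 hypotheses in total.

4

Fault-free: M1=0, M2=0, M3=0, M4=0 → 0. Observed 1.
  M1 stuck-at-0: output 0 ✗
  M1 stuck-at-1: output 1 ✓
  M2 stuck-at-0: output 0 ✗
  M2 stuck-at-1: output 1 ✓
  M3 stuck-at-0: output 0 ✗
  M3 stuck-at-1: output 1 ✓
  M4 stuck-at-0: output 0 ✗
  M4 stuck-at-1: output 1 ✓
Consistent faults: {M1 stuck-at-1, M2 stuck-at-1, M3 stuck-at-1, M4 stuck-at-1} — 4 in all.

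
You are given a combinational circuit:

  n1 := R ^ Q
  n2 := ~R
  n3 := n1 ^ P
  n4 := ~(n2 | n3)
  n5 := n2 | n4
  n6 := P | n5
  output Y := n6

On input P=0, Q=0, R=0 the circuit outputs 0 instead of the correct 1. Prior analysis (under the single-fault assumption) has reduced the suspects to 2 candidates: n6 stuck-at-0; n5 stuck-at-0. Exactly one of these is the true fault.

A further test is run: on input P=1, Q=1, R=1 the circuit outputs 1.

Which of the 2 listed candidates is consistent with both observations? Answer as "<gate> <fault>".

n5 stuck-at-0

Evaluate each candidate on input P=1, Q=1, R=1:
  n6 stuck-at-0: n1=0, n2=0, n3=1, n4=0, n5=0, n6=0 [stuck-at-0] → 0 — eliminated
  n5 stuck-at-0: n1=0, n2=0, n3=1, n4=0, n5=0 [stuck-at-0], n6=1 → 1 — matches
Only n5 stuck-at-0 reproduces the observed 1.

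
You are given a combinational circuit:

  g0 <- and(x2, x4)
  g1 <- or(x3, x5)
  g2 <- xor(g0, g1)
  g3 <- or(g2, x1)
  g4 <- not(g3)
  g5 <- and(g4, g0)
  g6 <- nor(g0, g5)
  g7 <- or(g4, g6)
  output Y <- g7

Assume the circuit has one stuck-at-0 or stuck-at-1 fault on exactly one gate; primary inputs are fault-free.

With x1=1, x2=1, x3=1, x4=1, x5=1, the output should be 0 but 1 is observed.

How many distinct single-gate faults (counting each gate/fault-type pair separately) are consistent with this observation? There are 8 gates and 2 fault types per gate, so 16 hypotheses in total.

Fault-free: g0=1, g1=1, g2=0, g3=1, g4=0, g5=0, g6=0, g7=0 → 0. Observed 1.
  g0: stuck-at-0 ✓; others ✗
  g1: none of the 2 fault types match ✗
  g2: none of the 2 fault types match ✗
  g3: stuck-at-0 ✓; others ✗
  g4: stuck-at-1 ✓; others ✗
  g5: none of the 2 fault types match ✗
  g6: stuck-at-1 ✓; others ✗
  g7: stuck-at-1 ✓; others ✗
Consistent faults: {g0 stuck-at-0, g3 stuck-at-0, g4 stuck-at-1, g6 stuck-at-1, g7 stuck-at-1} — 5 in all.

5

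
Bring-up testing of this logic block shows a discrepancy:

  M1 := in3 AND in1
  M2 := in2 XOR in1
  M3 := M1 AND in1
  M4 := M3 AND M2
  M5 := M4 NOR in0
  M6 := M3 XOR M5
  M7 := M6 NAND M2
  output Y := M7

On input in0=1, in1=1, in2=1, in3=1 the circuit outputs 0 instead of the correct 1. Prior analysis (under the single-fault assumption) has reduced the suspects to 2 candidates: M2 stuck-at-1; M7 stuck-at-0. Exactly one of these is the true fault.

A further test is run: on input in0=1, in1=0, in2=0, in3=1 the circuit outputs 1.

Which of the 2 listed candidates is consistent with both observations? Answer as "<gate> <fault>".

Evaluate each candidate on input in0=1, in1=0, in2=0, in3=1:
  M2 stuck-at-1: M1=0, M2=1 [stuck-at-1], M3=0, M4=0, M5=0, M6=0, M7=1 → 1 — matches
  M7 stuck-at-0: M1=0, M2=0, M3=0, M4=0, M5=0, M6=0, M7=0 [stuck-at-0] → 0 — eliminated
Only M2 stuck-at-1 reproduces the observed 1.

M2 stuck-at-1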